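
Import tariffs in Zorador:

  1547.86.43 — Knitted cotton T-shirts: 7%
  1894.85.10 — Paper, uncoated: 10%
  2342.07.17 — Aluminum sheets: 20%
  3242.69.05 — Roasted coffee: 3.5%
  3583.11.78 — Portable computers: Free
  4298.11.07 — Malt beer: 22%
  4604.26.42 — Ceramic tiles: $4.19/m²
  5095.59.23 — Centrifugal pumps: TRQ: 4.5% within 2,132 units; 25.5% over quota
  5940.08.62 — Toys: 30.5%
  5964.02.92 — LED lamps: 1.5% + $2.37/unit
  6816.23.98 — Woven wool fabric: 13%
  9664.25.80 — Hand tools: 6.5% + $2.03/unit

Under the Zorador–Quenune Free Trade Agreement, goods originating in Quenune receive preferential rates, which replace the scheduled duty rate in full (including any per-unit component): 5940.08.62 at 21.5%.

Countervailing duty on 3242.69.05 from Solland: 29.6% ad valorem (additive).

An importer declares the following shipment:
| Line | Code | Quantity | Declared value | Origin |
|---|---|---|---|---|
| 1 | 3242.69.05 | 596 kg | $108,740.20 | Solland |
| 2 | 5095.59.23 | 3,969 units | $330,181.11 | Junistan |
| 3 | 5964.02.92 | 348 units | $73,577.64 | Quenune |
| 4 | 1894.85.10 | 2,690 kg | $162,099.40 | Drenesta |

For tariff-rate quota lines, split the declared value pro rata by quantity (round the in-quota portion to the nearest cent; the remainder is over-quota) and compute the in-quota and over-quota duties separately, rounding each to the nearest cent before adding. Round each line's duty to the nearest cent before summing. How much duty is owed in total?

Line 1 (3242.69.05, Solland, 596 kg, $108,740.20):
Base rate for 3242.69.05 is 3.5%.
Additional duty on 3242.69.05 from Solland: +29.6%. Applied ad valorem rate: 3.5% + 29.6% = 33.1%.
Duty = $108,740.20 × 33.1% = $35,993.01.
Line 2 (5095.59.23, Junistan, 3,969 units, $330,181.11):
Code 5095.59.23 is under a tariff-rate quota (threshold 2,132 units). In-quota: 2,132 units at 4.5%; over-quota: 1,837 units at 25.5%.
Pro-rata value split: in-quota = $330,181.11 × 2,132/3,969 = $177,361.08; over-quota = $330,181.11 − $177,361.08 = $152,820.03.
In-quota duty = $177,361.08 × 4.5% = $7,981.25. Over-quota duty = $152,820.03 × 25.5% = $38,969.11.
Line duty = $7,981.25 + $38,969.11 = $46,950.36.
Line 3 (5964.02.92, Quenune, 348 units, $73,577.64):
Base rate for 5964.02.92 is 1.5% + $2.37/unit.
Origin Quenune is the FTA partner but 5964.02.92 is not on the preference list; base rate stands.
Duty = $73,577.64 × 1.5% + 348 × $2.37 = $1,928.42.
Line 4 (1894.85.10, Drenesta, 2,690 kg, $162,099.40):
Base rate for 1894.85.10 is 10%.
Duty = $162,099.40 × 10% = $16,209.94.
Total = $35,993.01 + $46,950.36 + $1,928.42 + $16,209.94 = $101,081.73.

$101,081.73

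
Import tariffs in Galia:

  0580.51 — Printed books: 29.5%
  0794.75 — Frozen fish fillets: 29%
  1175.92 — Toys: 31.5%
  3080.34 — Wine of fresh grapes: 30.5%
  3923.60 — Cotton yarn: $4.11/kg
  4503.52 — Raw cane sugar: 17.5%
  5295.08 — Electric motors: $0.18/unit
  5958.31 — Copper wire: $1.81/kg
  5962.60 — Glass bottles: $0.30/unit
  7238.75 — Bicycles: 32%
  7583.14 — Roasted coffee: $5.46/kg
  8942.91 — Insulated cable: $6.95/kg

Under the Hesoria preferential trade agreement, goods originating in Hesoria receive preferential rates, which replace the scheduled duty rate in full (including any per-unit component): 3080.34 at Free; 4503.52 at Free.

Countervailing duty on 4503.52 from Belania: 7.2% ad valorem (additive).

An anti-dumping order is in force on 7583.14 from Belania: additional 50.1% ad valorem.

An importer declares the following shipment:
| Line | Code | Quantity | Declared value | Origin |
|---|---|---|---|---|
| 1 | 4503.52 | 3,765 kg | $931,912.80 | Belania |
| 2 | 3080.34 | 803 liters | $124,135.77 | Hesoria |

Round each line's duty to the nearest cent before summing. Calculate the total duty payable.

$230,182.46

Line 1 (4503.52, Belania, 3,765 kg, $931,912.80):
Base rate for 4503.52 is 17.5%.
4503.52 has an FTA preferential rate, but origin Belania is not Hesoria; base rate stands.
Additional duty on 4503.52 from Belania: +7.2%. Applied ad valorem rate: 17.5% + 7.2% = 24.7%.
Duty = $931,912.80 × 24.7% = $230,182.46.
Line 2 (3080.34, Hesoria, 803 liters, $124,135.77):
Base rate for 3080.34 is 30.5%.
Origin Hesoria qualifies under the Galia–Hesoria agreement and 3080.34 is covered: preferential rate Free applies instead.
Duty = $124,135.77 × 0% = $0.00.
Total = $230,182.46 + $0.00 = $230,182.46.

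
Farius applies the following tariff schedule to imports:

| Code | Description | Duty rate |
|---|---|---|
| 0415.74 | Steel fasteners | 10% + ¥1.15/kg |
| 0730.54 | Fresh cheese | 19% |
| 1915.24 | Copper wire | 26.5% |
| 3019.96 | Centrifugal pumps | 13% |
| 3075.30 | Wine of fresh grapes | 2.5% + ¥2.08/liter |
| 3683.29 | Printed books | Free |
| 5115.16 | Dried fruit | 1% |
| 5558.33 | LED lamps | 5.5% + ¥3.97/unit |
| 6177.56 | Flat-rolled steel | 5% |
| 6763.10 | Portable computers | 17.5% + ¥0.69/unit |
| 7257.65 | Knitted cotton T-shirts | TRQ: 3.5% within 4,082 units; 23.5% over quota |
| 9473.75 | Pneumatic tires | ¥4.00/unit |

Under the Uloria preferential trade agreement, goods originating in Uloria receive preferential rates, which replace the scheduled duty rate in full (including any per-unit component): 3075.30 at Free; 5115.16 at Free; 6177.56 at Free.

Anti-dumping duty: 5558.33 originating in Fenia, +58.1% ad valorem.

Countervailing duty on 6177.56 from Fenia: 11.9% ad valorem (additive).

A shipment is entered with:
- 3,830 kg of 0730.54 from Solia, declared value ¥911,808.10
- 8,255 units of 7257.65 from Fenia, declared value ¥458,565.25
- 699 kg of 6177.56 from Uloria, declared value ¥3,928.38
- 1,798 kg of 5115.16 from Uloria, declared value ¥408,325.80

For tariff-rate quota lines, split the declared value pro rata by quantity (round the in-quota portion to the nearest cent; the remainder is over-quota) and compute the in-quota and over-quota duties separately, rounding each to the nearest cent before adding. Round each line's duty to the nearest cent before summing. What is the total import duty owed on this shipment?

Line 1 (0730.54, Solia, 3,830 kg, ¥911,808.10):
Base rate for 0730.54 is 19%.
Duty = ¥911,808.10 × 19% = ¥173,243.54.
Line 2 (7257.65, Fenia, 8,255 units, ¥458,565.25):
Code 7257.65 is under a tariff-rate quota (threshold 4,082 units). In-quota: 4,082 units at 3.5%; over-quota: 4,173 units at 23.5%.
Pro-rata value split: in-quota = ¥458,565.25 × 4,082/8,255 = ¥226,755.10; over-quota = ¥458,565.25 − ¥226,755.10 = ¥231,810.15.
In-quota duty = ¥226,755.10 × 3.5% = ¥7,936.43. Over-quota duty = ¥231,810.15 × 23.5% = ¥54,475.39.
Line duty = ¥7,936.43 + ¥54,475.39 = ¥62,411.82.
Line 3 (6177.56, Uloria, 699 kg, ¥3,928.38):
Base rate for 6177.56 is 5%.
Origin Uloria qualifies under the Farius–Uloria agreement and 6177.56 is covered: preferential rate Free applies instead.
The additional-duty order on 6177.56 targets Fenia, not Uloria; it does not apply.
Duty = ¥3,928.38 × 0% = ¥0.00.
Line 4 (5115.16, Uloria, 1,798 kg, ¥408,325.80):
Base rate for 5115.16 is 1%.
Origin Uloria qualifies under the Farius–Uloria agreement and 5115.16 is covered: preferential rate Free applies instead.
Duty = ¥408,325.80 × 0% = ¥0.00.
Total = ¥173,243.54 + ¥62,411.82 + ¥0.00 + ¥0.00 = ¥235,655.36.

¥235,655.36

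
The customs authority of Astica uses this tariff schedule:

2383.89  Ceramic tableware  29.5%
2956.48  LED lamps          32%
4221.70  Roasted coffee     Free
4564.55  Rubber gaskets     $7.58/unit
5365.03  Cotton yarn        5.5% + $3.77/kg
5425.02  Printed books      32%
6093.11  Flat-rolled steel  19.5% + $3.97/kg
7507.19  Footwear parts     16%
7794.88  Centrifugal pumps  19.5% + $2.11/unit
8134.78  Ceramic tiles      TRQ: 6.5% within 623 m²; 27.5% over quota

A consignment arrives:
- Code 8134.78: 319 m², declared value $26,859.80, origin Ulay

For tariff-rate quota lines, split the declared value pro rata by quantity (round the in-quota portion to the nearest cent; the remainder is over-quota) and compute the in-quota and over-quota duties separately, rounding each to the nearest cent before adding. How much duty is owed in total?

Line 1 (8134.78, Ulay, 319 m², $26,859.80):
Code 8134.78 is under a tariff-rate quota (threshold 623 m²). Quantity 319 m² is within the quota, so the in-quota rate 6.5% applies to the full value.
Duty = $26,859.80 × 6.5% = $1,745.89.

$1,745.89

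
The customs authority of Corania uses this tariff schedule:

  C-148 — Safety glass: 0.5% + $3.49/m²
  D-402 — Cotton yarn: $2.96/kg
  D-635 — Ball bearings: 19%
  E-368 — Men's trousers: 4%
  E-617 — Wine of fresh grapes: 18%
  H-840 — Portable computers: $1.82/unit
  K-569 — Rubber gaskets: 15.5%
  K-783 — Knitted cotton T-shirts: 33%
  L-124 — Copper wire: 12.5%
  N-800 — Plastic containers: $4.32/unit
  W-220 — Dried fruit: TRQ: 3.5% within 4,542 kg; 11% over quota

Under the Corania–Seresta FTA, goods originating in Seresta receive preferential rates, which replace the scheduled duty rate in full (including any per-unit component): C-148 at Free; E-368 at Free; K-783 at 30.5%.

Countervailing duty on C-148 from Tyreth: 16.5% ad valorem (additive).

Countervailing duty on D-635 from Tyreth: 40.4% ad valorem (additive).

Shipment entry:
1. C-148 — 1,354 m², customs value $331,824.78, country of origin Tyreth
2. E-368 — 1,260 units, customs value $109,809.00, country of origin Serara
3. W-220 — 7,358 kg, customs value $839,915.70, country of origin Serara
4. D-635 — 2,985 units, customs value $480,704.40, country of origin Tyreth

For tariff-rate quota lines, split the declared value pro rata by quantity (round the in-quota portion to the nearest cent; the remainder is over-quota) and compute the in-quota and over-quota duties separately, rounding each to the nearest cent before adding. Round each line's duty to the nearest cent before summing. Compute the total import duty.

Line 1 (C-148, Tyreth, 1,354 m², $331,824.78):
Base rate for C-148 is 0.5% + $3.49/m².
C-148 has an FTA preferential rate, but origin Tyreth is not Seresta; base rate stands.
Additional duty on C-148 from Tyreth: +16.5%. Applied ad valorem rate: 0.5% + 16.5% = 17%.
Duty = $331,824.78 × 17% + 1,354 × $3.49 = $61,135.67.
Line 2 (E-368, Serara, 1,260 units, $109,809.00):
Base rate for E-368 is 4%.
E-368 has an FTA preferential rate, but origin Serara is not Seresta; base rate stands.
Duty = $109,809.00 × 4% = $4,392.36.
Line 3 (W-220, Serara, 7,358 kg, $839,915.70):
Code W-220 is under a tariff-rate quota (threshold 4,542 kg). In-quota: 4,542 kg at 3.5%; over-quota: 2,816 kg at 11%.
Pro-rata value split: in-quota = $839,915.70 × 4,542/7,358 = $518,469.30; over-quota = $839,915.70 − $518,469.30 = $321,446.40.
In-quota duty = $518,469.30 × 3.5% = $18,146.43. Over-quota duty = $321,446.40 × 11% = $35,359.10.
Line duty = $18,146.43 + $35,359.10 = $53,505.53.
Line 4 (D-635, Tyreth, 2,985 units, $480,704.40):
Base rate for D-635 is 19%.
Additional duty on D-635 from Tyreth: +40.4%. Applied ad valorem rate: 19% + 40.4% = 59.4%.
Duty = $480,704.40 × 59.4% = $285,538.41.
Total = $61,135.67 + $4,392.36 + $53,505.53 + $285,538.41 = $404,571.97.

$404,571.97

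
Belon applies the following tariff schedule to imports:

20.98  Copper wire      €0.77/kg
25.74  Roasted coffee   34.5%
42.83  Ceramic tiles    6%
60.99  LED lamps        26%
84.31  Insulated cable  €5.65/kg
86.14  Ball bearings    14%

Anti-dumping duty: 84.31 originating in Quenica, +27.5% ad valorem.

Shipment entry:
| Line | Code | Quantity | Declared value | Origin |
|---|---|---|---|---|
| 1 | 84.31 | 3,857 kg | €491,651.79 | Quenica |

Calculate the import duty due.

Line 1 (84.31, Quenica, 3,857 kg, €491,651.79):
Base rate for 84.31 is €5.65/kg.
Additional duty on 84.31 from Quenica: +27.5% ad valorem. Applied ad valorem rate = 27.5%.
Duty = €491,651.79 × 27.5% + 3,857 × €5.65 = €156,996.29.

€156,996.29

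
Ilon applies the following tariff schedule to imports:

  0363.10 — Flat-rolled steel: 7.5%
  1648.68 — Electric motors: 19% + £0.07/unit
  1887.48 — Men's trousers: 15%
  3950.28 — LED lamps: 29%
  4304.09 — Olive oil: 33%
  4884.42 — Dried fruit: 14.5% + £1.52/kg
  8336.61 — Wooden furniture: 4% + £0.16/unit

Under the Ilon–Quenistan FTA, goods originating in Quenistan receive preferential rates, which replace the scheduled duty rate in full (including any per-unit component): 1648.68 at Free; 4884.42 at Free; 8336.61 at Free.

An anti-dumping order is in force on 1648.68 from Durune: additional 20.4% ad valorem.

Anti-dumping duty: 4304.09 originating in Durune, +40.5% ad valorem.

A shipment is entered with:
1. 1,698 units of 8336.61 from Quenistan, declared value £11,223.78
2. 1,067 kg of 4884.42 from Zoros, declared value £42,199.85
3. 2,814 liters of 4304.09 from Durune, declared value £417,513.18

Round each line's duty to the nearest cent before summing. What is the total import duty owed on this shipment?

Line 1 (8336.61, Quenistan, 1,698 units, £11,223.78):
Base rate for 8336.61 is 4% + £0.16/unit.
Origin Quenistan qualifies under the Ilon–Quenistan agreement and 8336.61 is covered: preferential rate Free applies instead.
Duty = £11,223.78 × 0% = £0.00.
Line 2 (4884.42, Zoros, 1,067 kg, £42,199.85):
Base rate for 4884.42 is 14.5% + £1.52/kg.
4884.42 has an FTA preferential rate, but origin Zoros is not Quenistan; base rate stands.
Duty = £42,199.85 × 14.5% + 1,067 × £1.52 = £7,740.82.
Line 3 (4304.09, Durune, 2,814 liters, £417,513.18):
Base rate for 4304.09 is 33%.
Additional duty on 4304.09 from Durune: +40.5%. Applied ad valorem rate: 33% + 40.5% = 73.5%.
Duty = £417,513.18 × 73.5% = £306,872.19.
Total = £0.00 + £7,740.82 + £306,872.19 = £314,613.01.

£314,613.01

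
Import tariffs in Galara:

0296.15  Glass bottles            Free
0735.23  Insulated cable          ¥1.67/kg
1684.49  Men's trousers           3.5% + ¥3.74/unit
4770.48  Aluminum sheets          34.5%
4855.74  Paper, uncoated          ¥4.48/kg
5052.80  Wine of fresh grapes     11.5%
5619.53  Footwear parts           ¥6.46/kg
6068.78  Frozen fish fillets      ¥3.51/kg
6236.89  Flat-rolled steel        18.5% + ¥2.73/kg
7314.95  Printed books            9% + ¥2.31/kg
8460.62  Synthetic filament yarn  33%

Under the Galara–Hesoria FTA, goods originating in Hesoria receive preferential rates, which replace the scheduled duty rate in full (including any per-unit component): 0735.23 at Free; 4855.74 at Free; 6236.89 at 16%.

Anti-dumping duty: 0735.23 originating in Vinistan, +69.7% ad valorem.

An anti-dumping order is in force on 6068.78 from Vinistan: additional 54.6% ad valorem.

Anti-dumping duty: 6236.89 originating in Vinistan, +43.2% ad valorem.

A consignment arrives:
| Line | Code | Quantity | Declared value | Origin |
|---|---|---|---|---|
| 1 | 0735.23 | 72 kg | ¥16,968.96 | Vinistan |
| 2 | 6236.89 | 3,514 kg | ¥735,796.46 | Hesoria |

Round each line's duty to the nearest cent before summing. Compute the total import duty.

¥129,675.04

Line 1 (0735.23, Vinistan, 72 kg, ¥16,968.96):
Base rate for 0735.23 is ¥1.67/kg.
0735.23 has an FTA preferential rate, but origin Vinistan is not Hesoria; base rate stands.
Additional duty on 0735.23 from Vinistan: +69.7% ad valorem. Applied ad valorem rate = 69.7%.
Duty = ¥16,968.96 × 69.7% + 72 × ¥1.67 = ¥11,947.61.
Line 2 (6236.89, Hesoria, 3,514 kg, ¥735,796.46):
Base rate for 6236.89 is 18.5% + ¥2.73/kg.
Origin Hesoria qualifies under the Galara–Hesoria agreement and 6236.89 is covered: preferential rate 16% applies instead.
The additional-duty order on 6236.89 targets Vinistan, not Hesoria; it does not apply.
Duty = ¥735,796.46 × 16% = ¥117,727.43.
Total = ¥11,947.61 + ¥117,727.43 = ¥129,675.04.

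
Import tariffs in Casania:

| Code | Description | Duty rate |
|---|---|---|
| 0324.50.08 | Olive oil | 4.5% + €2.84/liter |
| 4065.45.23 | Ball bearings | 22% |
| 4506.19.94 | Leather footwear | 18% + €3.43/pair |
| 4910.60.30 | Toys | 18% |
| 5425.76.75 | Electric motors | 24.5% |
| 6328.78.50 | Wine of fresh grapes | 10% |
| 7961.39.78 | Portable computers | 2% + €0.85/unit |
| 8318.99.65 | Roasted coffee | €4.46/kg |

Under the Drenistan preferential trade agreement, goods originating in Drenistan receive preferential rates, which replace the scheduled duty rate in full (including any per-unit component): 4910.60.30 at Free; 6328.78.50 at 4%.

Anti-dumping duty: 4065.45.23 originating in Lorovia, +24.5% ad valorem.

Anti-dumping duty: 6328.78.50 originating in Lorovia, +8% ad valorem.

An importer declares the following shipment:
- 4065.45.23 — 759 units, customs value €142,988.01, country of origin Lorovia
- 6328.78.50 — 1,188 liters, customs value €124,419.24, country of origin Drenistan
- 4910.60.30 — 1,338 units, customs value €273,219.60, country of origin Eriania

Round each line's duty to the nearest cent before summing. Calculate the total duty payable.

€120,645.72

Line 1 (4065.45.23, Lorovia, 759 units, €142,988.01):
Base rate for 4065.45.23 is 22%.
Additional duty on 4065.45.23 from Lorovia: +24.5%. Applied ad valorem rate: 22% + 24.5% = 46.5%.
Duty = €142,988.01 × 46.5% = €66,489.42.
Line 2 (6328.78.50, Drenistan, 1,188 liters, €124,419.24):
Base rate for 6328.78.50 is 10%.
Origin Drenistan qualifies under the Casania–Drenistan agreement and 6328.78.50 is covered: preferential rate 4% applies instead.
The additional-duty order on 6328.78.50 targets Lorovia, not Drenistan; it does not apply.
Duty = €124,419.24 × 4% = €4,976.77.
Line 3 (4910.60.30, Eriania, 1,338 units, €273,219.60):
Base rate for 4910.60.30 is 18%.
4910.60.30 has an FTA preferential rate, but origin Eriania is not Drenistan; base rate stands.
Duty = €273,219.60 × 18% = €49,179.53.
Total = €66,489.42 + €4,976.77 + €49,179.53 = €120,645.72.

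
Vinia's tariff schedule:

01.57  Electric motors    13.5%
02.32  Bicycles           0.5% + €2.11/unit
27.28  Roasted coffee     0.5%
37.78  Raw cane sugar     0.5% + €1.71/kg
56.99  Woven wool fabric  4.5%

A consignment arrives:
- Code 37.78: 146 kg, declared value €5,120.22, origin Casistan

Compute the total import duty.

Line 1 (37.78, Casistan, 146 kg, €5,120.22):
Base rate for 37.78 is 0.5% + €1.71/kg.
Duty = €5,120.22 × 0.5% + 146 × €1.71 = €275.26.

€275.26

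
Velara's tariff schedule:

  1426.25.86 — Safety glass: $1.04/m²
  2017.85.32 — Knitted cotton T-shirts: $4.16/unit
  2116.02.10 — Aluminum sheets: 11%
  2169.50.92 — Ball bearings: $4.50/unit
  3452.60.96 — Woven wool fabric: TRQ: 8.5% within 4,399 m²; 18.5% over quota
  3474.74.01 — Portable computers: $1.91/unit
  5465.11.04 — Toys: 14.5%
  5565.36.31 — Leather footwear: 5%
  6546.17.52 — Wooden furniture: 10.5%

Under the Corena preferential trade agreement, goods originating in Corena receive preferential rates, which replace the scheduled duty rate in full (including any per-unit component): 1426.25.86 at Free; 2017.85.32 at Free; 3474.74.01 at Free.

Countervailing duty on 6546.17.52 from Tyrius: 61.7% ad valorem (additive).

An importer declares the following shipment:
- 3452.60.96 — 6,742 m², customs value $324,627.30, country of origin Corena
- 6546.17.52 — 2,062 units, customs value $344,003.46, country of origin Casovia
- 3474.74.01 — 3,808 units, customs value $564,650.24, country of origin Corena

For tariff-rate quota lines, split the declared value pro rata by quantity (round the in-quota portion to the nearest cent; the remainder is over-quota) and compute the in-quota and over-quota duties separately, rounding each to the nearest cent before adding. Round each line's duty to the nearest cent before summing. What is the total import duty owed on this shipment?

Line 1 (3452.60.96, Corena, 6,742 m², $324,627.30):
Code 3452.60.96 is under a tariff-rate quota (threshold 4,399 m²). In-quota: 4,399 m² at 8.5%; over-quota: 2,343 m² at 18.5%.
Pro-rata value split: in-quota = $324,627.30 × 4,399/6,742 = $211,811.85; over-quota = $324,627.30 − $211,811.85 = $112,815.45.
In-quota duty = $211,811.85 × 8.5% = $18,004.01. Over-quota duty = $112,815.45 × 18.5% = $20,870.86.
Line duty = $18,004.01 + $20,870.86 = $38,874.87.
Line 2 (6546.17.52, Casovia, 2,062 units, $344,003.46):
Base rate for 6546.17.52 is 10.5%.
The additional-duty order on 6546.17.52 targets Tyrius, not Casovia; it does not apply.
Duty = $344,003.46 × 10.5% = $36,120.36.
Line 3 (3474.74.01, Corena, 3,808 units, $564,650.24):
Base rate for 3474.74.01 is $1.91/unit.
Origin Corena qualifies under the Velara–Corena agreement and 3474.74.01 is covered: preferential rate Free applies instead.
Duty = $564,650.24 × 0% = $0.00.
Total = $38,874.87 + $36,120.36 + $0.00 = $74,995.23.

$74,995.23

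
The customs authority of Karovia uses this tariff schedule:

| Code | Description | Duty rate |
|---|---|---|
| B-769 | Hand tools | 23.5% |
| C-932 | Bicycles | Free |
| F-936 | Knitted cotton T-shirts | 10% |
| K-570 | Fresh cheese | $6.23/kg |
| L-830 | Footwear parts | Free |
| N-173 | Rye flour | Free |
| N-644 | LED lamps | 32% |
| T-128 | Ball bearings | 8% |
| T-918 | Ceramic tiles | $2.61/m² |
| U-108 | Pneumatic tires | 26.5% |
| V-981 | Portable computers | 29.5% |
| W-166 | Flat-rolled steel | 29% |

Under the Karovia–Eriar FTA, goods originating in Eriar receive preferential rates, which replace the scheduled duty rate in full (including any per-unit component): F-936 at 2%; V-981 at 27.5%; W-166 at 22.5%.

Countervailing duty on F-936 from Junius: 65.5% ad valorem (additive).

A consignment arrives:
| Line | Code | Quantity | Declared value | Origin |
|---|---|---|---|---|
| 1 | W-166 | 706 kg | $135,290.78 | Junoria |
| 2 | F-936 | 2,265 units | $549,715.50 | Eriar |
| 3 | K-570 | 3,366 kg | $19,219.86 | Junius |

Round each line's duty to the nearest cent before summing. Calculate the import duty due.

Line 1 (W-166, Junoria, 706 kg, $135,290.78):
Base rate for W-166 is 29%.
W-166 has an FTA preferential rate, but origin Junoria is not Eriar; base rate stands.
Duty = $135,290.78 × 29% = $39,234.33.
Line 2 (F-936, Eriar, 2,265 units, $549,715.50):
Base rate for F-936 is 10%.
Origin Eriar qualifies under the Karovia–Eriar agreement and F-936 is covered: preferential rate 2% applies instead.
The additional-duty order on F-936 targets Junius, not Eriar; it does not apply.
Duty = $549,715.50 × 2% = $10,994.31.
Line 3 (K-570, Junius, 3,366 kg, $19,219.86):
Base rate for K-570 is $6.23/kg.
Duty = 3,366 × $6.23 = $20,970.18.
Total = $39,234.33 + $10,994.31 + $20,970.18 = $71,198.82.

$71,198.82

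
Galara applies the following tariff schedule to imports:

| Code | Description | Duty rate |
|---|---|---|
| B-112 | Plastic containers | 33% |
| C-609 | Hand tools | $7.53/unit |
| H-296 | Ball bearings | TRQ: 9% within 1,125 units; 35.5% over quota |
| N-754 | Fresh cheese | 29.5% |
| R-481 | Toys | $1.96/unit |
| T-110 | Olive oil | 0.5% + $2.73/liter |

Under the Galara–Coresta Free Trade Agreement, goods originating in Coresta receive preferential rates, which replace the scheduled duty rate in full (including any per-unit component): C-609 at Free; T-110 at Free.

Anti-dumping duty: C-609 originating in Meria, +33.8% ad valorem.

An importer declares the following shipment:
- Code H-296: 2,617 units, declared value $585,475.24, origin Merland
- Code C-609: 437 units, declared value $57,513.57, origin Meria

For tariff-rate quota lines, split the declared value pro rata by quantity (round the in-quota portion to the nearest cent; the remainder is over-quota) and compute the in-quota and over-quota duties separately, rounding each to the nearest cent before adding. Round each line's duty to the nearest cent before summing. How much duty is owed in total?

$163,877.39

Line 1 (H-296, Merland, 2,617 units, $585,475.24):
Code H-296 is under a tariff-rate quota (threshold 1,125 units). In-quota: 1,125 units at 9%; over-quota: 1,492 units at 35.5%.
Pro-rata value split: in-quota = $585,475.24 × 1,125/2,617 = $251,685.00; over-quota = $585,475.24 − $251,685.00 = $333,790.24.
In-quota duty = $251,685.00 × 9% = $22,651.65. Over-quota duty = $333,790.24 × 35.5% = $118,495.54.
Line duty = $22,651.65 + $118,495.54 = $141,147.19.
Line 2 (C-609, Meria, 437 units, $57,513.57):
Base rate for C-609 is $7.53/unit.
C-609 has an FTA preferential rate, but origin Meria is not Coresta; base rate stands.
Additional duty on C-609 from Meria: +33.8% ad valorem. Applied ad valorem rate = 33.8%.
Duty = $57,513.57 × 33.8% + 437 × $7.53 = $22,730.20.
Total = $141,147.19 + $22,730.20 = $163,877.39.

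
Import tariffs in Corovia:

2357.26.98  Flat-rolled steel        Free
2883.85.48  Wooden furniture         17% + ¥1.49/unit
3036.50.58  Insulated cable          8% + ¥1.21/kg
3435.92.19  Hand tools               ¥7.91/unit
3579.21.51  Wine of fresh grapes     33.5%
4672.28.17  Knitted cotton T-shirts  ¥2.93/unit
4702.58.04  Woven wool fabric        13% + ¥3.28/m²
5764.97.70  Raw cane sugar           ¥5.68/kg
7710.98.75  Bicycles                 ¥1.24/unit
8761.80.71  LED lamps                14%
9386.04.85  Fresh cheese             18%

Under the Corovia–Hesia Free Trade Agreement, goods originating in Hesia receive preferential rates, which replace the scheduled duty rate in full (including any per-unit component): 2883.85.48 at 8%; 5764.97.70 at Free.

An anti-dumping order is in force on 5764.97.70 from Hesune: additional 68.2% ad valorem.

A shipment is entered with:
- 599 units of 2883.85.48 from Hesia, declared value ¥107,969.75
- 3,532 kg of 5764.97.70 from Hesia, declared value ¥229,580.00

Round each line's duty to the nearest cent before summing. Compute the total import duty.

Line 1 (2883.85.48, Hesia, 599 units, ¥107,969.75):
Base rate for 2883.85.48 is 17% + ¥1.49/unit.
Origin Hesia qualifies under the Corovia–Hesia agreement and 2883.85.48 is covered: preferential rate 8% applies instead.
Duty = ¥107,969.75 × 8% = ¥8,637.58.
Line 2 (5764.97.70, Hesia, 3,532 kg, ¥229,580.00):
Base rate for 5764.97.70 is ¥5.68/kg.
Origin Hesia qualifies under the Corovia–Hesia agreement and 5764.97.70 is covered: preferential rate Free applies instead.
The additional-duty order on 5764.97.70 targets Hesune, not Hesia; it does not apply.
Duty = ¥229,580.00 × 0% = ¥0.00.
Total = ¥8,637.58 + ¥0.00 = ¥8,637.58.

¥8,637.58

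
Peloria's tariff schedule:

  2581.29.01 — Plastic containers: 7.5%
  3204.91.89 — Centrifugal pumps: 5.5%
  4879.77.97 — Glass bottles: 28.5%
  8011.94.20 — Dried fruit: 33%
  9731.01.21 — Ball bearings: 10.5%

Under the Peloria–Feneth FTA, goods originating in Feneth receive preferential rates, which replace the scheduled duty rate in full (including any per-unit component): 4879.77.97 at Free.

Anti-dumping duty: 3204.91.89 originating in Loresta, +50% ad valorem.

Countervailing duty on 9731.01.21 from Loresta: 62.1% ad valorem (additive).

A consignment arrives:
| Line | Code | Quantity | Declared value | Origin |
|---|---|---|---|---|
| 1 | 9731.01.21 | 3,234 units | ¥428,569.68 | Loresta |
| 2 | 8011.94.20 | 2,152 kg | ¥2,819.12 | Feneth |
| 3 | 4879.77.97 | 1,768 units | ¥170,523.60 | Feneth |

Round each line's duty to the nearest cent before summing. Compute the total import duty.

Line 1 (9731.01.21, Loresta, 3,234 units, ¥428,569.68):
Base rate for 9731.01.21 is 10.5%.
Additional duty on 9731.01.21 from Loresta: +62.1%. Applied ad valorem rate: 10.5% + 62.1% = 72.6%.
Duty = ¥428,569.68 × 72.6% = ¥311,141.59.
Line 2 (8011.94.20, Feneth, 2,152 kg, ¥2,819.12):
Base rate for 8011.94.20 is 33%.
Origin Feneth is the FTA partner but 8011.94.20 is not on the preference list; base rate stands.
Duty = ¥2,819.12 × 33% = ¥930.31.
Line 3 (4879.77.97, Feneth, 1,768 units, ¥170,523.60):
Base rate for 4879.77.97 is 28.5%.
Origin Feneth qualifies under the Peloria–Feneth agreement and 4879.77.97 is covered: preferential rate Free applies instead.
Duty = ¥170,523.60 × 0% = ¥0.00.
Total = ¥311,141.59 + ¥930.31 + ¥0.00 = ¥312,071.90.

¥312,071.90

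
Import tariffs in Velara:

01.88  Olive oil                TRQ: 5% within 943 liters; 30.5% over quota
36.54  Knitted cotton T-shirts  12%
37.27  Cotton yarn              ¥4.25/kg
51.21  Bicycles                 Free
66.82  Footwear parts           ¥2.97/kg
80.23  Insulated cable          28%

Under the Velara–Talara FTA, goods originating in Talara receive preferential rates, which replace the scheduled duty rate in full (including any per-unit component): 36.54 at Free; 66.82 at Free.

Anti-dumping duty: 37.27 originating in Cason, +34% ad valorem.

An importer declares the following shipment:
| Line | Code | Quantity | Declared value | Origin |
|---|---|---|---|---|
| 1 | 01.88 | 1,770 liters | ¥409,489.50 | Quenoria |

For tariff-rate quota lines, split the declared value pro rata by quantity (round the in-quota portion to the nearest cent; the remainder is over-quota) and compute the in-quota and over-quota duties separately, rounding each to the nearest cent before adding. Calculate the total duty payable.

¥69,262.72

Line 1 (01.88, Quenoria, 1,770 liters, ¥409,489.50):
Code 01.88 is under a tariff-rate quota (threshold 943 liters). In-quota: 943 liters at 5%; over-quota: 827 liters at 30.5%.
Pro-rata value split: in-quota = ¥409,489.50 × 943/1,770 = ¥218,163.05; over-quota = ¥409,489.50 − ¥218,163.05 = ¥191,326.45.
In-quota duty = ¥218,163.05 × 5% = ¥10,908.15. Over-quota duty = ¥191,326.45 × 30.5% = ¥58,354.57.
Line duty = ¥10,908.15 + ¥58,354.57 = ¥69,262.72.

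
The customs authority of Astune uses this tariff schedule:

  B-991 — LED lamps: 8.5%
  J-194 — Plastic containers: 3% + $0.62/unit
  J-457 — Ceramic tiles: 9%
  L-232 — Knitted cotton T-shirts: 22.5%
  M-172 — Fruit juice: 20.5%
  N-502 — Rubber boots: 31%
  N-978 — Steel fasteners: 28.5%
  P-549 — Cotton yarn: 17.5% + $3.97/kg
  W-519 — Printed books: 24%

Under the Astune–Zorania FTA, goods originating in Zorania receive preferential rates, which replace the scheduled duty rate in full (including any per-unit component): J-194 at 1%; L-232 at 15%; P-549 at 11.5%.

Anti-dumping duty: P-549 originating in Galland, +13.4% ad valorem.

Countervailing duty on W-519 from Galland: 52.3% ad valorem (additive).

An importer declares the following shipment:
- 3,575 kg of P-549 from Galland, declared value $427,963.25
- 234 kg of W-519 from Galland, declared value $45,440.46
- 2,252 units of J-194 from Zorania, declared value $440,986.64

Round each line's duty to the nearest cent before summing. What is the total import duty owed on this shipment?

Line 1 (P-549, Galland, 3,575 kg, $427,963.25):
Base rate for P-549 is 17.5% + $3.97/kg.
P-549 has an FTA preferential rate, but origin Galland is not Zorania; base rate stands.
Additional duty on P-549 from Galland: +13.4%. Applied ad valorem rate: 17.5% + 13.4% = 30.9%.
Duty = $427,963.25 × 30.9% + 3,575 × $3.97 = $146,433.39.
Line 2 (W-519, Galland, 234 kg, $45,440.46):
Base rate for W-519 is 24%.
Additional duty on W-519 from Galland: +52.3%. Applied ad valorem rate: 24% + 52.3% = 76.3%.
Duty = $45,440.46 × 76.3% = $34,671.07.
Line 3 (J-194, Zorania, 2,252 units, $440,986.64):
Base rate for J-194 is 3% + $0.62/unit.
Origin Zorania qualifies under the Astune–Zorania agreement and J-194 is covered: preferential rate 1% applies instead.
Duty = $440,986.64 × 1% = $4,409.87.
Total = $146,433.39 + $34,671.07 + $4,409.87 = $185,514.33.

$185,514.33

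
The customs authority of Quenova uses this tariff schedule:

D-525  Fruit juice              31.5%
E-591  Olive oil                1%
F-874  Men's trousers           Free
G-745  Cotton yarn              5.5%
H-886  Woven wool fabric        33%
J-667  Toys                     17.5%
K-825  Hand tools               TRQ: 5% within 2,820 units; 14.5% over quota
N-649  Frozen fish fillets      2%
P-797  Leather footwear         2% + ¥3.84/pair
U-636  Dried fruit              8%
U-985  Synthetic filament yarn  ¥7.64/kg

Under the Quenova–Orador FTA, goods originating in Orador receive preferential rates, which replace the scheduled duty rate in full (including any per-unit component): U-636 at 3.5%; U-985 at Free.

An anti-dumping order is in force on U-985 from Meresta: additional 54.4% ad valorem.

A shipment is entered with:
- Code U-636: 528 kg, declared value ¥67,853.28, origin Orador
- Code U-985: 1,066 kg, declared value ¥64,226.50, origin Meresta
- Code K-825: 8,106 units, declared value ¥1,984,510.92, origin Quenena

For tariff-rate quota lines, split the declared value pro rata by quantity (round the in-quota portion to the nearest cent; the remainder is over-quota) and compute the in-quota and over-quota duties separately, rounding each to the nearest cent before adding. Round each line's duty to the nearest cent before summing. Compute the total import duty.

¥267,625.13

Line 1 (U-636, Orador, 528 kg, ¥67,853.28):
Base rate for U-636 is 8%.
Origin Orador qualifies under the Quenova–Orador agreement and U-636 is covered: preferential rate 3.5% applies instead.
Duty = ¥67,853.28 × 3.5% = ¥2,374.86.
Line 2 (U-985, Meresta, 1,066 kg, ¥64,226.50):
Base rate for U-985 is ¥7.64/kg.
U-985 has an FTA preferential rate, but origin Meresta is not Orador; base rate stands.
Additional duty on U-985 from Meresta: +54.4% ad valorem. Applied ad valorem rate = 54.4%.
Duty = ¥64,226.50 × 54.4% + 1,066 × ¥7.64 = ¥43,083.46.
Line 3 (K-825, Quenena, 8,106 units, ¥1,984,510.92):
Code K-825 is under a tariff-rate quota (threshold 2,820 units). In-quota: 2,820 units at 5%; over-quota: 5,286 units at 14.5%.
Pro-rata value split: in-quota = ¥1,984,510.92 × 2,820/8,106 = ¥690,392.40; over-quota = ¥1,984,510.92 − ¥690,392.40 = ¥1,294,118.52.
In-quota duty = ¥690,392.40 × 5% = ¥34,519.62. Over-quota duty = ¥1,294,118.52 × 14.5% = ¥187,647.19.
Line duty = ¥34,519.62 + ¥187,647.19 = ¥222,166.81.
Total = ¥2,374.86 + ¥43,083.46 + ¥222,166.81 = ¥267,625.13.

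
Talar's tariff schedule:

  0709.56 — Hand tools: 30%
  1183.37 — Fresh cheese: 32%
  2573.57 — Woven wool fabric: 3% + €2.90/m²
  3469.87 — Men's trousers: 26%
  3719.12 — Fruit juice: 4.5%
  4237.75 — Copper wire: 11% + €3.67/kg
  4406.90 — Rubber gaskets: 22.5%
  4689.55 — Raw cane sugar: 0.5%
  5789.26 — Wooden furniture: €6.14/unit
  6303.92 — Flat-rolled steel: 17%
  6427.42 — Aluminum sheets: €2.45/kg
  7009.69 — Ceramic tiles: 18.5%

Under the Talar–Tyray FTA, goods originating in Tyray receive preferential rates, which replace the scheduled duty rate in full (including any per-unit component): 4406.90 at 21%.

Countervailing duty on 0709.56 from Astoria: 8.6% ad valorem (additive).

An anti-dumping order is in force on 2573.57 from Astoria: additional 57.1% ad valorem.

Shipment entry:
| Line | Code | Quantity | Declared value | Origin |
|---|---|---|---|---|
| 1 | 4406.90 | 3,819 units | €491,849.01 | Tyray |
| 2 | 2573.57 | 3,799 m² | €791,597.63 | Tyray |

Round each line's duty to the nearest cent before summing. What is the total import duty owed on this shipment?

Line 1 (4406.90, Tyray, 3,819 units, €491,849.01):
Base rate for 4406.90 is 22.5%.
Origin Tyray qualifies under the Talar–Tyray agreement and 4406.90 is covered: preferential rate 21% applies instead.
Duty = €491,849.01 × 21% = €103,288.29.
Line 2 (2573.57, Tyray, 3,799 m², €791,597.63):
Base rate for 2573.57 is 3% + €2.90/m².
Origin Tyray is the FTA partner but 2573.57 is not on the preference list; base rate stands.
The additional-duty order on 2573.57 targets Astoria, not Tyray; it does not apply.
Duty = €791,597.63 × 3% + 3,799 × €2.90 = €34,765.03.
Total = €103,288.29 + €34,765.03 = €138,053.32.

€138,053.32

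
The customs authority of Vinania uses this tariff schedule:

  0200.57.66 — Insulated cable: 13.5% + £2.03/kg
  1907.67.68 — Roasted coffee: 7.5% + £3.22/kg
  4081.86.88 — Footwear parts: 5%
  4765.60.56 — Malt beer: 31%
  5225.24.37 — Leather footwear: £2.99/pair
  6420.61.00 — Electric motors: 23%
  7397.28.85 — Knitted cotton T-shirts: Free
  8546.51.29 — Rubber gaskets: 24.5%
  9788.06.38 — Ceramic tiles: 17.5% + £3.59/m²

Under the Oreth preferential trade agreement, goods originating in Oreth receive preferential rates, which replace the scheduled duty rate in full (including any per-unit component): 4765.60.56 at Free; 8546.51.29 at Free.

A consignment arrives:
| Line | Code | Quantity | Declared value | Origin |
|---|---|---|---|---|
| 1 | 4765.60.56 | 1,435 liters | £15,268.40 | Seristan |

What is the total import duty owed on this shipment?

Line 1 (4765.60.56, Seristan, 1,435 liters, £15,268.40):
Base rate for 4765.60.56 is 31%.
4765.60.56 has an FTA preferential rate, but origin Seristan is not Oreth; base rate stands.
Duty = £15,268.40 × 31% = £4,733.20.

£4,733.20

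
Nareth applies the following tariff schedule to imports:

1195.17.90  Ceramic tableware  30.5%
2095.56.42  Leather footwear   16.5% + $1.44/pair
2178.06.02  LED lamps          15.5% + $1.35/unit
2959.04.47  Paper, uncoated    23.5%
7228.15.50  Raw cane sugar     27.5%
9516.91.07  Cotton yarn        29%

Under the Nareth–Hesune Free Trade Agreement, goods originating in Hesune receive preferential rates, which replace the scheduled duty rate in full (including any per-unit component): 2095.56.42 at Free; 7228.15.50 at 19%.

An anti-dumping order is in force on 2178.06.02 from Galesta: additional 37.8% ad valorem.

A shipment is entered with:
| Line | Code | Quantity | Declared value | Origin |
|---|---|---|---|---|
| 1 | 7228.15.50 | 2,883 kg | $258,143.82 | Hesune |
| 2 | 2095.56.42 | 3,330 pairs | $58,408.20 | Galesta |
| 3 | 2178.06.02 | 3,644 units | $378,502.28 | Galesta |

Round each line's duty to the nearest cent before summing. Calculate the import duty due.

Line 1 (7228.15.50, Hesune, 2,883 kg, $258,143.82):
Base rate for 7228.15.50 is 27.5%.
Origin Hesune qualifies under the Nareth–Hesune agreement and 7228.15.50 is covered: preferential rate 19% applies instead.
Duty = $258,143.82 × 19% = $49,047.33.
Line 2 (2095.56.42, Galesta, 3,330 pairs, $58,408.20):
Base rate for 2095.56.42 is 16.5% + $1.44/pair.
2095.56.42 has an FTA preferential rate, but origin Galesta is not Hesune; base rate stands.
Duty = $58,408.20 × 16.5% + 3,330 × $1.44 = $14,432.55.
Line 3 (2178.06.02, Galesta, 3,644 units, $378,502.28):
Base rate for 2178.06.02 is 15.5% + $1.35/unit.
Additional duty on 2178.06.02 from Galesta: +37.8%. Applied ad valorem rate: 15.5% + 37.8% = 53.3%.
Duty = $378,502.28 × 53.3% + 3,644 × $1.35 = $206,661.12.
Total = $49,047.33 + $14,432.55 + $206,661.12 = $270,141.00.

$270,141.00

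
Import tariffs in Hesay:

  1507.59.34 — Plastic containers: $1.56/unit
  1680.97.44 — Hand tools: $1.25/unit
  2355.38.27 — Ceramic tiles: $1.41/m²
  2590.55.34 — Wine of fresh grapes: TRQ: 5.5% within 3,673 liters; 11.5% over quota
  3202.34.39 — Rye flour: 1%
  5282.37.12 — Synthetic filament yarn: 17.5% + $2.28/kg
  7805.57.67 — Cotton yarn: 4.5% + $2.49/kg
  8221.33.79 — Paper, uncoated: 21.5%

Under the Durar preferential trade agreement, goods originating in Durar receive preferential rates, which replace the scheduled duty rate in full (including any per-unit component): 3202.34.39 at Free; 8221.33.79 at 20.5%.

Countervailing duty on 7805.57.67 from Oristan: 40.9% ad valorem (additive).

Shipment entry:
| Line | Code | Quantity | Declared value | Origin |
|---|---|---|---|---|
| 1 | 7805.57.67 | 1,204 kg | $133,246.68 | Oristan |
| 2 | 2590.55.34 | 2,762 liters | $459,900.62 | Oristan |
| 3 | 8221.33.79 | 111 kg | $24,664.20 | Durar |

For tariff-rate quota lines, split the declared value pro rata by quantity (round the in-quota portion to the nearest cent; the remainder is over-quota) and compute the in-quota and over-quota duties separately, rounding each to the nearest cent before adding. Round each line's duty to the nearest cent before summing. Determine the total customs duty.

Line 1 (7805.57.67, Oristan, 1,204 kg, $133,246.68):
Base rate for 7805.57.67 is 4.5% + $2.49/kg.
Additional duty on 7805.57.67 from Oristan: +40.9%. Applied ad valorem rate: 4.5% + 40.9% = 45.4%.
Duty = $133,246.68 × 45.4% + 1,204 × $2.49 = $63,491.95.
Line 2 (2590.55.34, Oristan, 2,762 liters, $459,900.62):
Code 2590.55.34 is under a tariff-rate quota (threshold 3,673 liters). Quantity 2,762 liters is within the quota, so the in-quota rate 5.5% applies to the full value.
Duty = $459,900.62 × 5.5% = $25,294.53.
Line 3 (8221.33.79, Durar, 111 kg, $24,664.20):
Base rate for 8221.33.79 is 21.5%.
Origin Durar qualifies under the Hesay–Durar agreement and 8221.33.79 is covered: preferential rate 20.5% applies instead.
Duty = $24,664.20 × 20.5% = $5,056.16.
Total = $63,491.95 + $25,294.53 + $5,056.16 = $93,842.64.

$93,842.64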